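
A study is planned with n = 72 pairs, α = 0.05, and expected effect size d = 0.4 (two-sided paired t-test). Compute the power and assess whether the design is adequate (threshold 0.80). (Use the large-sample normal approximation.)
Power ≈ 0.92; the study is adequately powered (power ≥ 0.80)

Power calculation (paired t-test, normal approximation):
z_β = d · √n - z_{α/2}
z_β = 0.4 · √72 - 1.960
z_β = 0.4 · 8.485 - 1.960
z_β = 1.434

Power = Φ(z_β) = Φ(1.434) ≈ 0.924

Effect size d = 0.4 is small by Cohen's convention (0.2/0.5/0.8).

Threshold: power ≥ 0.80 is conventionally adequate.
Power ≈ 0.92 → the study is adequately powered (power ≥ 0.80).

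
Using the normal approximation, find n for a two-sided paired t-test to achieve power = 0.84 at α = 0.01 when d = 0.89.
n = 17 pairs

Sample size formula (paired t-test, normal approximation):
n = ((z_{α/2} + z_β) / d)²

z_{α/2} = 2.576 (for α = 0.01, two-sided)
z_β = 0.994 (for power = 0.84)
d = 0.89

n = ((2.576 + 0.994) / 0.89)²
n = (4.011)²
n ≈ 16.09
Round up to the next whole number: n = 17 pairs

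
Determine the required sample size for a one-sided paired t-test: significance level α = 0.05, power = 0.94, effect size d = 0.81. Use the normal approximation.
n = 16 pairs

Sample size formula (paired t-test, normal approximation):
n = ((z_α + z_β) / d)²

z_α = 1.645 (for α = 0.05, one-sided)
z_β = 1.555 (for power = 0.94)
d = 0.81

n = ((1.645 + 1.555) / 0.81)²
n = (3.951)²
n ≈ 15.61
Round up to the next whole number: n = 16 pairs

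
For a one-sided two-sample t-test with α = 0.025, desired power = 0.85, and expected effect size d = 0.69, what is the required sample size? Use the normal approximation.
n = 38 per group

Sample size formula (two-sample t-test, normal approximation):
n = 2 · ((z_α + z_β) / d)²

z_α = 1.960 (for α = 0.025, one-sided)
z_β = 1.036 (for power = 0.85)
d = 0.69

n = 2 · ((1.960 + 1.036) / 0.69)²
n = 2 · (4.342)²
n ≈ 37.71
Round up to the next whole number: n = 38 per group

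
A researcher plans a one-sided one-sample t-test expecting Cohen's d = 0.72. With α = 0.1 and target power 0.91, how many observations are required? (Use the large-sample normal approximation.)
n = 14

Sample size formula (one-sample t-test, normal approximation):
n = ((z_α + z_β) / d)²

z_α = 1.282 (for α = 0.1, one-sided)
z_β = 1.341 (for power = 0.91)
d = 0.72

n = ((1.282 + 1.341) / 0.72)²
n = (3.643)²
n ≈ 13.27
Round up to the next whole number: n = 14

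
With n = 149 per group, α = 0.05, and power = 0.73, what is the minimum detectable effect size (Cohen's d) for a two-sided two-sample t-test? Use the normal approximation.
d ≈ 0.30

Minimum detectable effect (two-sample t-test, normal approximation):
d = (z_{α/2} + z_β) / √(n/2)
d = (1.960 + 0.613) / √(149/2)
d = 2.573 / 8.631
d ≈ 0.30

By Cohen's convention (0.2 small / 0.5 medium / 0.8 large): small effect.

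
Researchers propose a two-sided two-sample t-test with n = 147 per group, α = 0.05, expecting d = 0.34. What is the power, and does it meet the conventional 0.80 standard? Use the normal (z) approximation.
Power ≈ 0.83; the study is adequately powered (power ≥ 0.80)

Power calculation (two-sample t-test, normal approximation):
z_β = d · √(n/2) - z_{α/2}
z_β = 0.34 · √(147/2) - 1.960
z_β = 0.34 · 8.573 - 1.960
z_β = 0.955

Power = Φ(z_β) = Φ(0.955) ≈ 0.830

Effect size d = 0.34 is small by Cohen's convention (0.2/0.5/0.8).

Threshold: power ≥ 0.80 is conventionally adequate.
Power ≈ 0.83 → the study is adequately powered (power ≥ 0.80).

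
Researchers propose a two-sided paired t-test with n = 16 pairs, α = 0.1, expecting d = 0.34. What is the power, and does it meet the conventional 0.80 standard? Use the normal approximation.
Power ≈ 0.39; the study is underpowered (power < 0.80)

Power calculation (paired t-test, normal approximation):
z_β = d · √n - z_{α/2}
z_β = 0.34 · √16 - 1.645
z_β = 0.34 · 4.000 - 1.645
z_β = -0.285

Power = Φ(z_β) = Φ(-0.285) ≈ 0.388

Effect size d = 0.34 is small by Cohen's convention (0.2/0.5/0.8).

Threshold: power ≥ 0.80 is conventionally adequate.
Power ≈ 0.39 → the study is underpowered (power < 0.80).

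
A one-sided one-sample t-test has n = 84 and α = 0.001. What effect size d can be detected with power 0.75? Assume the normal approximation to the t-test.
d ≈ 0.41

Minimum detectable effect (one-sample t-test, normal approximation):
d = (z_α + z_β) / √n
d = (3.090 + 0.674) / √84
d = 3.765 / 9.165
d ≈ 0.41

By Cohen's convention (0.2 small / 0.5 medium / 0.8 large): small effect.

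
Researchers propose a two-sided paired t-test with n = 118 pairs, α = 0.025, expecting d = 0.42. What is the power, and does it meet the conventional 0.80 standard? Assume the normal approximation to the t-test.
Power ≈ 0.99; the study is adequately powered (power ≥ 0.80)

Power calculation (paired t-test, normal approximation):
z_β = d · √n - z_{α/2}
z_β = 0.42 · √118 - 2.241
z_β = 0.42 · 10.863 - 2.241
z_β = 2.321

Power = Φ(z_β) = Φ(2.321) ≈ 0.990

Effect size d = 0.42 is small by Cohen's convention (0.2/0.5/0.8).

Threshold: power ≥ 0.80 is conventionally adequate.
Power ≈ 0.99 → the study is adequately powered (power ≥ 0.80).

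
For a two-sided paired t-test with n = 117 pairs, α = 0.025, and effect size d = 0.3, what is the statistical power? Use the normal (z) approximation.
Power ≈ 0.84

Power calculation (paired t-test, normal approximation):
z_β = d · √n - z_{α/2}
z_β = 0.3 · √117 - 2.241
z_β = 0.3 · 10.817 - 2.241
z_β = 1.004

Power = Φ(z_β) = Φ(1.004) ≈ 0.842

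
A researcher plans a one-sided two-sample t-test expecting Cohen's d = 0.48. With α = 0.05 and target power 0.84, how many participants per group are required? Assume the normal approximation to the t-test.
n = 61 per group

Sample size formula (two-sample t-test, normal approximation):
n = 2 · ((z_α + z_β) / d)²

z_α = 1.645 (for α = 0.05, one-sided)
z_β = 0.994 (for power = 0.84)
d = 0.48

n = 2 · ((1.645 + 0.994) / 0.48)²
n = 2 · (5.498)²
n ≈ 60.46
Round up to the next whole number: n = 61 per group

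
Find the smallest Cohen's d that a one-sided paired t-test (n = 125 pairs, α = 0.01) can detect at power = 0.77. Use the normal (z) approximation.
d ≈ 0.27

Minimum detectable effect (paired t-test, normal approximation):
d = (z_α + z_β) / √n
d = (2.326 + 0.739) / √125
d = 3.065 / 11.180
d ≈ 0.27

By Cohen's convention (0.2 small / 0.5 medium / 0.8 large): small effect.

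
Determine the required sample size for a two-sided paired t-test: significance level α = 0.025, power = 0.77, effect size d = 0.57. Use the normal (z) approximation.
n = 28 pairs

Sample size formula (paired t-test, normal approximation):
n = ((z_{α/2} + z_β) / d)²

z_{α/2} = 2.241 (for α = 0.025, two-sided)
z_β = 0.739 (for power = 0.77)
d = 0.57

n = ((2.241 + 0.739) / 0.57)²
n = (5.228)²
n ≈ 27.33
Round up to the next whole number: n = 28 pairs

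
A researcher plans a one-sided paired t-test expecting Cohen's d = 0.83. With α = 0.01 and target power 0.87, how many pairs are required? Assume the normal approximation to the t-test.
n = 18 pairs

Sample size formula (paired t-test, normal approximation):
n = ((z_α + z_β) / d)²

z_α = 2.326 (for α = 0.01, one-sided)
z_β = 1.126 (for power = 0.87)
d = 0.83

n = ((2.326 + 1.126) / 0.83)²
n = (4.159)²
n ≈ 17.30
Round up to the next whole number: n = 18 pairs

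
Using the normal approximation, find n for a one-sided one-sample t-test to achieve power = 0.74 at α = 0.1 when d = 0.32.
n = 37

Sample size formula (one-sample t-test, normal approximation):
n = ((z_α + z_β) / d)²

z_α = 1.282 (for α = 0.1, one-sided)
z_β = 0.643 (for power = 0.74)
d = 0.32

n = ((1.282 + 0.643) / 0.32)²
n = (6.016)²
n ≈ 36.19
Round up to the next whole number: n = 37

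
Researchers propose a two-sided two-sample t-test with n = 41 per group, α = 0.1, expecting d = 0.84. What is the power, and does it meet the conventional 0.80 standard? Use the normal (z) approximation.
Power ≈ 0.98; the study is adequately powered (power ≥ 0.80)

Power calculation (two-sample t-test, normal approximation):
z_β = d · √(n/2) - z_{α/2}
z_β = 0.84 · √(41/2) - 1.645
z_β = 0.84 · 4.528 - 1.645
z_β = 2.158

Power = Φ(z_β) = Φ(2.158) ≈ 0.985

Effect size d = 0.84 is large by Cohen's convention (0.2/0.5/0.8).

Threshold: power ≥ 0.80 is conventionally adequate.
Power ≈ 0.98 → the study is adequately powered (power ≥ 0.80).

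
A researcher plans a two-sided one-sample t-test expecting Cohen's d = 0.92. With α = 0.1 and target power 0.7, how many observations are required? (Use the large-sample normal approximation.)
n = 6

Sample size formula (one-sample t-test, normal approximation):
n = ((z_{α/2} + z_β) / d)²

z_{α/2} = 1.645 (for α = 0.1, two-sided)
z_β = 0.524 (for power = 0.7)
d = 0.92

n = ((1.645 + 0.524) / 0.92)²
n = (2.358)²
n ≈ 5.56
Round up to the next whole number: n = 6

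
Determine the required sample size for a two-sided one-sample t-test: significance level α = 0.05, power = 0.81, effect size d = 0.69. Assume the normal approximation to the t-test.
n = 17

Sample size formula (one-sample t-test, normal approximation):
n = ((z_{α/2} + z_β) / d)²

z_{α/2} = 1.960 (for α = 0.05, two-sided)
z_β = 0.878 (for power = 0.81)
d = 0.69

n = ((1.960 + 0.878) / 0.69)²
n = (4.113)²
n ≈ 16.92
Round up to the next whole number: n = 17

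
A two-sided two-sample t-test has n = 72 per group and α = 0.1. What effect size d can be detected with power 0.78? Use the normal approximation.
d ≈ 0.40

Minimum detectable effect (two-sample t-test, normal approximation):
d = (z_{α/2} + z_β) / √(n/2)
d = (1.645 + 0.772) / √(72/2)
d = 2.417 / 6.000
d ≈ 0.40

By Cohen's convention (0.2 small / 0.5 medium / 0.8 large): small effect.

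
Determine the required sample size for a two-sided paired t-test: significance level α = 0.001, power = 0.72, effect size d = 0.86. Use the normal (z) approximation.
n = 21 pairs

Sample size formula (paired t-test, normal approximation):
n = ((z_{α/2} + z_β) / d)²

z_{α/2} = 3.291 (for α = 0.001, two-sided)
z_β = 0.583 (for power = 0.72)
d = 0.86

n = ((3.291 + 0.583) / 0.86)²
n = (4.505)²
n ≈ 20.30
Round up to the next whole number: n = 21 pairs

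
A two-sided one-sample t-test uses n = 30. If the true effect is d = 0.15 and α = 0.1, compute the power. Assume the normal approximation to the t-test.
Power ≈ 0.21

Power calculation (one-sample t-test, normal approximation):
z_β = d · √n - z_{α/2}
z_β = 0.15 · √30 - 1.645
z_β = 0.15 · 5.477 - 1.645
z_β = -0.823

Power = Φ(z_β) = Φ(-0.823) ≈ 0.205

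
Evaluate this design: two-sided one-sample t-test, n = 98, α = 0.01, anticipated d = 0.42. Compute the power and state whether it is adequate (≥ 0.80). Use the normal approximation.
Power ≈ 0.94; the study is adequately powered (power ≥ 0.80)

Power calculation (one-sample t-test, normal approximation):
z_β = d · √n - z_{α/2}
z_β = 0.42 · √98 - 2.576
z_β = 0.42 · 9.899 - 2.576
z_β = 1.582

Power = Φ(z_β) = Φ(1.582) ≈ 0.943

Effect size d = 0.42 is small by Cohen's convention (0.2/0.5/0.8).

Threshold: power ≥ 0.80 is conventionally adequate.
Power ≈ 0.94 → the study is adequately powered (power ≥ 0.80).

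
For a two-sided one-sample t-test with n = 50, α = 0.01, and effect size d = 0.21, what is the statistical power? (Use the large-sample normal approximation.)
Power ≈ 0.14

Power calculation (one-sample t-test, normal approximation):
z_β = d · √n - z_{α/2}
z_β = 0.21 · √50 - 2.576
z_β = 0.21 · 7.071 - 2.576
z_β = -1.091

Power = Φ(z_β) = Φ(-1.091) ≈ 0.138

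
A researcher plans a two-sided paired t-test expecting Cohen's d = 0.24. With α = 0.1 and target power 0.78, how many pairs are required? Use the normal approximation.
n = 102 pairs

Sample size formula (paired t-test, normal approximation):
n = ((z_{α/2} + z_β) / d)²

z_{α/2} = 1.645 (for α = 0.1, two-sided)
z_β = 0.772 (for power = 0.78)
d = 0.24

n = ((1.645 + 0.772) / 0.24)²
n = (10.071)²
n ≈ 101.43
Round up to the next whole number: n = 102 pairs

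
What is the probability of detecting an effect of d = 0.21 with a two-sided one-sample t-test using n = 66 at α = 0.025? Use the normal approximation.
Power ≈ 0.30

Power calculation (one-sample t-test, normal approximation):
z_β = d · √n - z_{α/2}
z_β = 0.21 · √66 - 2.241
z_β = 0.21 · 8.124 - 2.241
z_β = -0.535

Power = Φ(z_β) = Φ(-0.535) ≈ 0.296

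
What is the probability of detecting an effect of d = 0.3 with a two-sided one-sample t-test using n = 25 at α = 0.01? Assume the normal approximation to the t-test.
Power ≈ 0.14

Power calculation (one-sample t-test, normal approximation):
z_β = d · √n - z_{α/2}
z_β = 0.3 · √25 - 2.576
z_β = 0.3 · 5.000 - 2.576
z_β = -1.076

Power = Φ(z_β) = Φ(-1.076) ≈ 0.141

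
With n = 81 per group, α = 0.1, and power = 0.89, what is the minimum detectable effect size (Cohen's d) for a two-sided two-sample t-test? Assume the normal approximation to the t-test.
d ≈ 0.45

Minimum detectable effect (two-sample t-test, normal approximation):
d = (z_{α/2} + z_β) / √(n/2)
d = (1.645 + 1.227) / √(81/2)
d = 2.871 / 6.364
d ≈ 0.45

By Cohen's convention (0.2 small / 0.5 medium / 0.8 large): small effect.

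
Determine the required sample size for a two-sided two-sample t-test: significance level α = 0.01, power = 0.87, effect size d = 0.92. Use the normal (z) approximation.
n = 33 per group

Sample size formula (two-sample t-test, normal approximation):
n = 2 · ((z_{α/2} + z_β) / d)²

z_{α/2} = 2.576 (for α = 0.01, two-sided)
z_β = 1.126 (for power = 0.87)
d = 0.92

n = 2 · ((2.576 + 1.126) / 0.92)²
n = 2 · (4.024)²
n ≈ 32.39
Round up to the next whole number: n = 33 per group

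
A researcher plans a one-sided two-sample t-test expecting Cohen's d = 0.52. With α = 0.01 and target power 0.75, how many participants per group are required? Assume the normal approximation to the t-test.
n = 67 per group

Sample size formula (two-sample t-test, normal approximation):
n = 2 · ((z_α + z_β) / d)²

z_α = 2.326 (for α = 0.01, one-sided)
z_β = 0.674 (for power = 0.75)
d = 0.52

n = 2 · ((2.326 + 0.674) / 0.52)²
n = 2 · (5.769)²
n ≈ 66.56
Round up to the next whole number: n = 67 per group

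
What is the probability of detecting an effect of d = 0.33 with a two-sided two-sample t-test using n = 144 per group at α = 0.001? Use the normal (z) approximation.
Power ≈ 0.31

Power calculation (two-sample t-test, normal approximation):
z_β = d · √(n/2) - z_{α/2}
z_β = 0.33 · √(144/2) - 3.291
z_β = 0.33 · 8.485 - 3.291
z_β = -0.490

Power = Φ(z_β) = Φ(-0.490) ≈ 0.312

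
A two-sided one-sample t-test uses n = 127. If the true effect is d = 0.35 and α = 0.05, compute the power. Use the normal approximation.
Power ≈ 0.98

Power calculation (one-sample t-test, normal approximation):
z_β = d · √n - z_{α/2}
z_β = 0.35 · √127 - 1.960
z_β = 0.35 · 11.269 - 1.960
z_β = 1.984

Power = Φ(z_β) = Φ(1.984) ≈ 0.976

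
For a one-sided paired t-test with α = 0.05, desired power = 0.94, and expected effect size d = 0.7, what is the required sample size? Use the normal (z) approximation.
n = 21 pairs

Sample size formula (paired t-test, normal approximation):
n = ((z_α + z_β) / d)²

z_α = 1.645 (for α = 0.05, one-sided)
z_β = 1.555 (for power = 0.94)
d = 0.7

n = ((1.645 + 1.555) / 0.7)²
n = (4.571)²
n ≈ 20.89
Round up to the next whole number: n = 21 pairs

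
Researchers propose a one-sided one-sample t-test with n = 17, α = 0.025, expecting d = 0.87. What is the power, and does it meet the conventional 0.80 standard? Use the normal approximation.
Power ≈ 0.95; the study is adequately powered (power ≥ 0.80)

Power calculation (one-sample t-test, normal approximation):
z_β = d · √n - z_α
z_β = 0.87 · √17 - 1.960
z_β = 0.87 · 4.123 - 1.960
z_β = 1.627

Power = Φ(z_β) = Φ(1.627) ≈ 0.948

Effect size d = 0.87 is large by Cohen's convention (0.2/0.5/0.8).

Threshold: power ≥ 0.80 is conventionally adequate.
Power ≈ 0.95 → the study is adequately powered (power ≥ 0.80).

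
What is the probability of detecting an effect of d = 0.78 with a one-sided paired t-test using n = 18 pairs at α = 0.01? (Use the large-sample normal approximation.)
Power ≈ 0.84

Power calculation (paired t-test, normal approximation):
z_β = d · √n - z_α
z_β = 0.78 · √18 - 2.326
z_β = 0.78 · 4.243 - 2.326
z_β = 0.983

Power = Φ(z_β) = Φ(0.983) ≈ 0.837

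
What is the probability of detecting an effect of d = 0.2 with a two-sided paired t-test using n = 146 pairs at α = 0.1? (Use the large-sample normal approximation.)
Power ≈ 0.78

Power calculation (paired t-test, normal approximation):
z_β = d · √n - z_{α/2}
z_β = 0.2 · √146 - 1.645
z_β = 0.2 · 12.083 - 1.645
z_β = 0.772

Power = Φ(z_β) = Φ(0.772) ≈ 0.780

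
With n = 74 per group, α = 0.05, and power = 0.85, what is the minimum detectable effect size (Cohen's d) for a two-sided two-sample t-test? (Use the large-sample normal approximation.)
d ≈ 0.49

Minimum detectable effect (two-sample t-test, normal approximation):
d = (z_{α/2} + z_β) / √(n/2)
d = (1.960 + 1.036) / √(74/2)
d = 2.996 / 6.083
d ≈ 0.49

By Cohen's convention (0.2 small / 0.5 medium / 0.8 large): small effect.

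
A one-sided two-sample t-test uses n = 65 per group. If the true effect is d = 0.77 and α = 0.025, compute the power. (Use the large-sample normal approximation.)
Power ≈ 0.99

Power calculation (two-sample t-test, normal approximation):
z_β = d · √(n/2) - z_α
z_β = 0.77 · √(65/2) - 1.960
z_β = 0.77 · 5.701 - 1.960
z_β = 2.430

Power = Φ(z_β) = Φ(2.430) ≈ 0.992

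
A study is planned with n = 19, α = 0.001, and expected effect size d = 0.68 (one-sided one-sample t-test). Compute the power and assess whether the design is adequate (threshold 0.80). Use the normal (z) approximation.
Power ≈ 0.45; the study is underpowered (power < 0.80)

Power calculation (one-sample t-test, normal approximation):
z_β = d · √n - z_α
z_β = 0.68 · √19 - 3.090
z_β = 0.68 · 4.359 - 3.090
z_β = -0.126

Power = Φ(z_β) = Φ(-0.126) ≈ 0.450

Effect size d = 0.68 is medium by Cohen's convention (0.2/0.5/0.8).

Threshold: power ≥ 0.80 is conventionally adequate.
Power ≈ 0.45 → the study is underpowered (power < 0.80).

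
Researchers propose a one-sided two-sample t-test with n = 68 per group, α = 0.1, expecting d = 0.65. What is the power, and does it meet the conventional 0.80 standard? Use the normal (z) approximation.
Power ≈ 0.99; the study is adequately powered (power ≥ 0.80)

Power calculation (two-sample t-test, normal approximation):
z_β = d · √(n/2) - z_α
z_β = 0.65 · √(68/2) - 1.282
z_β = 0.65 · 5.831 - 1.282
z_β = 2.509

Power = Φ(z_β) = Φ(2.509) ≈ 0.994

Effect size d = 0.65 is medium by Cohen's convention (0.2/0.5/0.8).

Threshold: power ≥ 0.80 is conventionally adequate.
Power ≈ 0.99 → the study is adequately powered (power ≥ 0.80).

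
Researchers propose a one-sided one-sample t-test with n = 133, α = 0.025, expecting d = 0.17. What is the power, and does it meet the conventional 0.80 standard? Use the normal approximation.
Power ≈ 0.50; the study is underpowered (power < 0.80)

Power calculation (one-sample t-test, normal approximation):
z_β = d · √n - z_α
z_β = 0.17 · √133 - 1.960
z_β = 0.17 · 11.533 - 1.960
z_β = 0.001

Power = Φ(z_β) = Φ(0.001) ≈ 0.500

Effect size d = 0.17 is very small by Cohen's convention (0.2/0.5/0.8).

Threshold: power ≥ 0.80 is conventionally adequate.
Power ≈ 0.50 → the study is underpowered (power < 0.80).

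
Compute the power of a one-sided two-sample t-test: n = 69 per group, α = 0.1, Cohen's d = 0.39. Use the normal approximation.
Power ≈ 0.84

Power calculation (two-sample t-test, normal approximation):
z_β = d · √(n/2) - z_α
z_β = 0.39 · √(69/2) - 1.282
z_β = 0.39 · 5.874 - 1.282
z_β = 1.009

Power = Φ(z_β) = Φ(1.009) ≈ 0.844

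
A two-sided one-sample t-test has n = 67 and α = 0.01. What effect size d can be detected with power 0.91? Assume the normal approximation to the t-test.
d ≈ 0.48

Minimum detectable effect (one-sample t-test, normal approximation):
d = (z_{α/2} + z_β) / √n
d = (2.576 + 1.341) / √67
d = 3.917 / 8.185
d ≈ 0.48

By Cohen's convention (0.2 small / 0.5 medium / 0.8 large): small effect.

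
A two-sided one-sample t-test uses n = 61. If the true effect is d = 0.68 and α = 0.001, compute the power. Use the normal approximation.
Power ≈ 0.98

Power calculation (one-sample t-test, normal approximation):
z_β = d · √n - z_{α/2}
z_β = 0.68 · √61 - 3.291
z_β = 0.68 · 7.810 - 3.291
z_β = 2.020

Power = Φ(z_β) = Φ(2.020) ≈ 0.978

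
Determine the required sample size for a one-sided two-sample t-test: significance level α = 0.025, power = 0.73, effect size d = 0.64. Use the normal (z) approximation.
n = 33 per group

Sample size formula (two-sample t-test, normal approximation):
n = 2 · ((z_α + z_β) / d)²

z_α = 1.960 (for α = 0.025, one-sided)
z_β = 0.613 (for power = 0.73)
d = 0.64

n = 2 · ((1.960 + 0.613) / 0.64)²
n = 2 · (4.020)²
n ≈ 32.32
Round up to the next whole number: n = 33 per group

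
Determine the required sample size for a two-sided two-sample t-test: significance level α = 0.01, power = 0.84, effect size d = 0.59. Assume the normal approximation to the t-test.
n = 74 per group

Sample size formula (two-sample t-test, normal approximation):
n = 2 · ((z_{α/2} + z_β) / d)²

z_{α/2} = 2.576 (for α = 0.01, two-sided)
z_β = 0.994 (for power = 0.84)
d = 0.59

n = 2 · ((2.576 + 0.994) / 0.59)²
n = 2 · (6.051)²
n ≈ 73.23
Round up to the next whole number: n = 74 per group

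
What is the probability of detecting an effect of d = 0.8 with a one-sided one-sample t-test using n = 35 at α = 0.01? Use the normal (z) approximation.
Power ≈ 0.99

Power calculation (one-sample t-test, normal approximation):
z_β = d · √n - z_α
z_β = 0.8 · √35 - 2.326
z_β = 0.8 · 5.916 - 2.326
z_β = 2.407

Power = Φ(z_β) = Φ(2.407) ≈ 0.992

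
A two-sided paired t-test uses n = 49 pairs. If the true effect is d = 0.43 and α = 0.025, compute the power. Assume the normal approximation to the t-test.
Power ≈ 0.78

Power calculation (paired t-test, normal approximation):
z_β = d · √n - z_{α/2}
z_β = 0.43 · √49 - 2.241
z_β = 0.43 · 7.000 - 2.241
z_β = 0.769

Power = Φ(z_β) = Φ(0.769) ≈ 0.779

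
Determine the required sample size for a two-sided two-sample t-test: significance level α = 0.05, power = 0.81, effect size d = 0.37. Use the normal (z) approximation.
n = 118 per group

Sample size formula (two-sample t-test, normal approximation):
n = 2 · ((z_{α/2} + z_β) / d)²

z_{α/2} = 1.960 (for α = 0.05, two-sided)
z_β = 0.878 (for power = 0.81)
d = 0.37

n = 2 · ((1.960 + 0.878) / 0.37)²
n = 2 · (7.670)²
n ≈ 117.66
Round up to the next whole number: n = 118 per group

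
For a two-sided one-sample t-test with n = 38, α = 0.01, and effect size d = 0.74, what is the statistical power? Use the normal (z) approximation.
Power ≈ 0.98

Power calculation (one-sample t-test, normal approximation):
z_β = d · √n - z_{α/2}
z_β = 0.74 · √38 - 2.576
z_β = 0.74 · 6.164 - 2.576
z_β = 1.986

Power = Φ(z_β) = Φ(1.986) ≈ 0.976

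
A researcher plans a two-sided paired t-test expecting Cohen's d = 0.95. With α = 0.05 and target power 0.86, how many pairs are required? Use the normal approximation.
n = 11 pairs

Sample size formula (paired t-test, normal approximation):
n = ((z_{α/2} + z_β) / d)²

z_{α/2} = 1.960 (for α = 0.05, two-sided)
z_β = 1.080 (for power = 0.86)
d = 0.95

n = ((1.960 + 1.080) / 0.95)²
n = (3.200)²
n ≈ 10.24
Round up to the next whole number: n = 11 pairs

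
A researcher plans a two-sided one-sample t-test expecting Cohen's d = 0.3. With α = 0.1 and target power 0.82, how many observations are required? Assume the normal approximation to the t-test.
n = 73

Sample size formula (one-sample t-test, normal approximation):
n = ((z_{α/2} + z_β) / d)²

z_{α/2} = 1.645 (for α = 0.1, two-sided)
z_β = 0.915 (for power = 0.82)
d = 0.3

n = ((1.645 + 0.915) / 0.3)²
n = (8.533)²
n ≈ 72.81
Round up to the next whole number: n = 73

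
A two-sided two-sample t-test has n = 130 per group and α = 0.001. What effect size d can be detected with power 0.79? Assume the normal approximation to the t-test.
d ≈ 0.51

Minimum detectable effect (two-sample t-test, normal approximation):
d = (z_{α/2} + z_β) / √(n/2)
d = (3.291 + 0.806) / √(130/2)
d = 4.097 / 8.062
d ≈ 0.51

By Cohen's convention (0.2 small / 0.5 medium / 0.8 large): medium effect.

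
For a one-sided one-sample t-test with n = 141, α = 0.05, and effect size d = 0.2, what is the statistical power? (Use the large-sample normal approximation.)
Power ≈ 0.77

Power calculation (one-sample t-test, normal approximation):
z_β = d · √n - z_α
z_β = 0.2 · √141 - 1.645
z_β = 0.2 · 11.874 - 1.645
z_β = 0.730

Power = Φ(z_β) = Φ(0.730) ≈ 0.767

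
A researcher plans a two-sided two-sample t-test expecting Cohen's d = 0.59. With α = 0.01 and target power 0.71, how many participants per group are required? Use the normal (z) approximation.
n = 57 per group

Sample size formula (two-sample t-test, normal approximation):
n = 2 · ((z_{α/2} + z_β) / d)²

z_{α/2} = 2.576 (for α = 0.01, two-sided)
z_β = 0.553 (for power = 0.71)
d = 0.59

n = 2 · ((2.576 + 0.553) / 0.59)²
n = 2 · (5.303)²
n ≈ 56.24
Round up to the next whole number: n = 57 per group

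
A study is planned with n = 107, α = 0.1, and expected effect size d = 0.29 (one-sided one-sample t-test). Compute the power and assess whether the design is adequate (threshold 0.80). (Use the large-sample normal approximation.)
Power ≈ 0.96; the study is adequately powered (power ≥ 0.80)

Power calculation (one-sample t-test, normal approximation):
z_β = d · √n - z_α
z_β = 0.29 · √107 - 1.282
z_β = 0.29 · 10.344 - 1.282
z_β = 1.718

Power = Φ(z_β) = Φ(1.718) ≈ 0.957

Effect size d = 0.29 is small by Cohen's convention (0.2/0.5/0.8).

Threshold: power ≥ 0.80 is conventionally adequate.
Power ≈ 0.96 → the study is adequately powered (power ≥ 0.80).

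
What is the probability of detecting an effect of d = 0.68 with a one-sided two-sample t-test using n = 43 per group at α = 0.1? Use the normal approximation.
Power ≈ 0.97

Power calculation (two-sample t-test, normal approximation):
z_β = d · √(n/2) - z_α
z_β = 0.68 · √(43/2) - 1.282
z_β = 0.68 · 4.637 - 1.282
z_β = 1.871

Power = Φ(z_β) = Φ(1.871) ≈ 0.969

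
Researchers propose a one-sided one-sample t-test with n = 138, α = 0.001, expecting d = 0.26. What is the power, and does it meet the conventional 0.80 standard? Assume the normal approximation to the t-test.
Power ≈ 0.49; the study is underpowered (power < 0.80)

Power calculation (one-sample t-test, normal approximation):
z_β = d · √n - z_α
z_β = 0.26 · √138 - 3.090
z_β = 0.26 · 11.747 - 3.090
z_β = -0.036

Power = Φ(z_β) = Φ(-0.036) ≈ 0.486

Effect size d = 0.26 is small by Cohen's convention (0.2/0.5/0.8).

Threshold: power ≥ 0.80 is conventionally adequate.
Power ≈ 0.49 → the study is underpowered (power < 0.80).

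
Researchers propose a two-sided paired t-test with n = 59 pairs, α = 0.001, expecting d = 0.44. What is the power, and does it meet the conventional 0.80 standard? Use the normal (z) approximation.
Power ≈ 0.54; the study is underpowered (power < 0.80)

Power calculation (paired t-test, normal approximation):
z_β = d · √n - z_{α/2}
z_β = 0.44 · √59 - 3.291
z_β = 0.44 · 7.681 - 3.291
z_β = 0.089

Power = Φ(z_β) = Φ(0.089) ≈ 0.536

Effect size d = 0.44 is small by Cohen's convention (0.2/0.5/0.8).

Threshold: power ≥ 0.80 is conventionally adequate.
Power ≈ 0.54 → the study is underpowered (power < 0.80).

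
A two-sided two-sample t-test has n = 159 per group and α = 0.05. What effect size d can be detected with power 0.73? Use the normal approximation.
d ≈ 0.29

Minimum detectable effect (two-sample t-test, normal approximation):
d = (z_{α/2} + z_β) / √(n/2)
d = (1.960 + 0.613) / √(159/2)
d = 2.573 / 8.916
d ≈ 0.29

By Cohen's convention (0.2 small / 0.5 medium / 0.8 large): small effect.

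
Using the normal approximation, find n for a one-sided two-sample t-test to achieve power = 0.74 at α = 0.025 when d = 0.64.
n = 34 per group

Sample size formula (two-sample t-test, normal approximation):
n = 2 · ((z_α + z_β) / d)²

z_α = 1.960 (for α = 0.025, one-sided)
z_β = 0.643 (for power = 0.74)
d = 0.64

n = 2 · ((1.960 + 0.643) / 0.64)²
n = 2 · (4.067)²
n ≈ 33.08
Round up to the next whole number: n = 34 per group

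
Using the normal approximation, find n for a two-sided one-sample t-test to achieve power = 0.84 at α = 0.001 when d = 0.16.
n = 718

Sample size formula (one-sample t-test, normal approximation):
n = ((z_{α/2} + z_β) / d)²

z_{α/2} = 3.291 (for α = 0.001, two-sided)
z_β = 0.994 (for power = 0.84)
d = 0.16

n = ((3.291 + 0.994) / 0.16)²
n = (26.781)²
n ≈ 717.22
Round up to the next whole number: n = 718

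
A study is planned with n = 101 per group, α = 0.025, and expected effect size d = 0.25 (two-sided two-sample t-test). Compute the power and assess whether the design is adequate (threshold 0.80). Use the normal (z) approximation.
Power ≈ 0.32; the study is underpowered (power < 0.80)

Power calculation (two-sample t-test, normal approximation):
z_β = d · √(n/2) - z_{α/2}
z_β = 0.25 · √(101/2) - 2.241
z_β = 0.25 · 7.106 - 2.241
z_β = -0.465

Power = Φ(z_β) = Φ(-0.465) ≈ 0.321

Effect size d = 0.25 is small by Cohen's convention (0.2/0.5/0.8).

Threshold: power ≥ 0.80 is conventionally adequate.
Power ≈ 0.32 → the study is underpowered (power < 0.80).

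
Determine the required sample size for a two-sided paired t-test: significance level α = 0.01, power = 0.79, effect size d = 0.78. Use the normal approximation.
n = 19 pairs

Sample size formula (paired t-test, normal approximation):
n = ((z_{α/2} + z_β) / d)²

z_{α/2} = 2.576 (for α = 0.01, two-sided)
z_β = 0.806 (for power = 0.79)
d = 0.78

n = ((2.576 + 0.806) / 0.78)²
n = (4.336)²
n ≈ 18.80
Round up to the next whole number: n = 19 pairs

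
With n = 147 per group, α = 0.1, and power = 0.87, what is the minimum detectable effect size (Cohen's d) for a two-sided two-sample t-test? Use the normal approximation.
d ≈ 0.32

Minimum detectable effect (two-sample t-test, normal approximation):
d = (z_{α/2} + z_β) / √(n/2)
d = (1.645 + 1.126) / √(147/2)
d = 2.771 / 8.573
d ≈ 0.32

By Cohen's convention (0.2 small / 0.5 medium / 0.8 large): small effect.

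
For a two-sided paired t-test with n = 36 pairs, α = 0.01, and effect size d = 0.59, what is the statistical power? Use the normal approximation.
Power ≈ 0.83

Power calculation (paired t-test, normal approximation):
z_β = d · √n - z_{α/2}
z_β = 0.59 · √36 - 2.576
z_β = 0.59 · 6.000 - 2.576
z_β = 0.964

Power = Φ(z_β) = Φ(0.964) ≈ 0.833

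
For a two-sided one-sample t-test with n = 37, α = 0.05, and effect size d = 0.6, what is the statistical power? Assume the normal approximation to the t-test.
Power ≈ 0.95

Power calculation (one-sample t-test, normal approximation):
z_β = d · √n - z_{α/2}
z_β = 0.6 · √37 - 1.960
z_β = 0.6 · 6.083 - 1.960
z_β = 1.690

Power = Φ(z_β) = Φ(1.690) ≈ 0.954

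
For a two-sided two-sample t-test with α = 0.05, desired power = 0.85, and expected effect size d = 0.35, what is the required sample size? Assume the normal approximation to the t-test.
n = 147 per group

Sample size formula (two-sample t-test, normal approximation):
n = 2 · ((z_{α/2} + z_β) / d)²

z_{α/2} = 1.960 (for α = 0.05, two-sided)
z_β = 1.036 (for power = 0.85)
d = 0.35

n = 2 · ((1.960 + 1.036) / 0.35)²
n = 2 · (8.560)²
n ≈ 146.55
Round up to the next whole number: n = 147 per group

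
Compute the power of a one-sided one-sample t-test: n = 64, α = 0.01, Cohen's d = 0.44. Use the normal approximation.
Power ≈ 0.88

Power calculation (one-sample t-test, normal approximation):
z_β = d · √n - z_α
z_β = 0.44 · √64 - 2.326
z_β = 0.44 · 8.000 - 2.326
z_β = 1.194

Power = Φ(z_β) = Φ(1.194) ≈ 0.884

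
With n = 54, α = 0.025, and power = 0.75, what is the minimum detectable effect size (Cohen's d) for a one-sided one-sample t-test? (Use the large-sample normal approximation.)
d ≈ 0.36

Minimum detectable effect (one-sample t-test, normal approximation):
d = (z_α + z_β) / √n
d = (1.960 + 0.674) / √54
d = 2.634 / 7.348
d ≈ 0.36

By Cohen's convention (0.2 small / 0.5 medium / 0.8 large): small effect.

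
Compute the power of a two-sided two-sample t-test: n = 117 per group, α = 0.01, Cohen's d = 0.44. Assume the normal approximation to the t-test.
Power ≈ 0.79

Power calculation (two-sample t-test, normal approximation):
z_β = d · √(n/2) - z_{α/2}
z_β = 0.44 · √(117/2) - 2.576
z_β = 0.44 · 7.649 - 2.576
z_β = 0.790

Power = Φ(z_β) = Φ(0.790) ≈ 0.785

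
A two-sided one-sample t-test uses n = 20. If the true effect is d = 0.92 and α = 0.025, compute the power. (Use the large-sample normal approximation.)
Power ≈ 0.97

Power calculation (one-sample t-test, normal approximation):
z_β = d · √n - z_{α/2}
z_β = 0.92 · √20 - 2.241
z_β = 0.92 · 4.472 - 2.241
z_β = 1.873

Power = Φ(z_β) = Φ(1.873) ≈ 0.969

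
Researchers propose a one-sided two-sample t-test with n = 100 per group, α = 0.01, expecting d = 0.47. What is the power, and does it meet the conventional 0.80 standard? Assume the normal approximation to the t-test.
Power ≈ 0.84; the study is adequately powered (power ≥ 0.80)

Power calculation (two-sample t-test, normal approximation):
z_β = d · √(n/2) - z_α
z_β = 0.47 · √(100/2) - 2.326
z_β = 0.47 · 7.071 - 2.326
z_β = 0.997

Power = Φ(z_β) = Φ(0.997) ≈ 0.841

Effect size d = 0.47 is small by Cohen's convention (0.2/0.5/0.8).

Threshold: power ≥ 0.80 is conventionally adequate.
Power ≈ 0.84 → the study is adequately powered (power ≥ 0.80).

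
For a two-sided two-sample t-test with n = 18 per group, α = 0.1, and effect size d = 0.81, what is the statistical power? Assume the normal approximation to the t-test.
Power ≈ 0.78

Power calculation (two-sample t-test, normal approximation):
z_β = d · √(n/2) - z_{α/2}
z_β = 0.81 · √(18/2) - 1.645
z_β = 0.81 · 3.000 - 1.645
z_β = 0.785

Power = Φ(z_β) = Φ(0.785) ≈ 0.784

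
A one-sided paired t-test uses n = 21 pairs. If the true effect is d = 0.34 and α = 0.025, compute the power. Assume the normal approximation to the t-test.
Power ≈ 0.34

Power calculation (paired t-test, normal approximation):
z_β = d · √n - z_α
z_β = 0.34 · √21 - 1.960
z_β = 0.34 · 4.583 - 1.960
z_β = -0.402

Power = Φ(z_β) = Φ(-0.402) ≈ 0.344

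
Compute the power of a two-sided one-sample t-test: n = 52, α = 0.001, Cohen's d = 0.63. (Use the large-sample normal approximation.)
Power ≈ 0.89

Power calculation (one-sample t-test, normal approximation):
z_β = d · √n - z_{α/2}
z_β = 0.63 · √52 - 3.291
z_β = 0.63 · 7.211 - 3.291
z_β = 1.252

Power = Φ(z_β) = Φ(1.252) ≈ 0.895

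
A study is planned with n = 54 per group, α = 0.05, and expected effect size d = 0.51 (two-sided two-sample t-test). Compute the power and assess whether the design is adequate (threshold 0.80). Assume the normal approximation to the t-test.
Power ≈ 0.75; the study is underpowered (power < 0.80)

Power calculation (two-sample t-test, normal approximation):
z_β = d · √(n/2) - z_{α/2}
z_β = 0.51 · √(54/2) - 1.960
z_β = 0.51 · 5.196 - 1.960
z_β = 0.690

Power = Φ(z_β) = Φ(0.690) ≈ 0.755

Effect size d = 0.51 is medium by Cohen's convention (0.2/0.5/0.8).

Threshold: power ≥ 0.80 is conventionally adequate.
Power ≈ 0.75 → the study is underpowered (power < 0.80).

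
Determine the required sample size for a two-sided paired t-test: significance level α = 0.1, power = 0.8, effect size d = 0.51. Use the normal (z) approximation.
n = 24 pairs

Sample size formula (paired t-test, normal approximation):
n = ((z_{α/2} + z_β) / d)²

z_{α/2} = 1.645 (for α = 0.1, two-sided)
z_β = 0.842 (for power = 0.8)
d = 0.51

n = ((1.645 + 0.842) / 0.51)²
n = (4.876)²
n ≈ 23.78
Round up to the next whole number: n = 24 pairs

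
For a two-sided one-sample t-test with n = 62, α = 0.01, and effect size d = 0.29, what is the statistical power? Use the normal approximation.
Power ≈ 0.39

Power calculation (one-sample t-test, normal approximation):
z_β = d · √n - z_{α/2}
z_β = 0.29 · √62 - 2.576
z_β = 0.29 · 7.874 - 2.576
z_β = -0.292

Power = Φ(z_β) = Φ(-0.292) ≈ 0.385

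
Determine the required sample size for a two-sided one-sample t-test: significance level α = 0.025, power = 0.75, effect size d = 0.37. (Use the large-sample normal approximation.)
n = 63

Sample size formula (one-sample t-test, normal approximation):
n = ((z_{α/2} + z_β) / d)²

z_{α/2} = 2.241 (for α = 0.025, two-sided)
z_β = 0.674 (for power = 0.75)
d = 0.37

n = ((2.241 + 0.674) / 0.37)²
n = (7.878)²
n ≈ 62.06
Round up to the next whole number: n = 63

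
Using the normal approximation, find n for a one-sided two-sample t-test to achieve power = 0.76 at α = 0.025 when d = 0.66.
n = 33 per group

Sample size formula (two-sample t-test, normal approximation):
n = 2 · ((z_α + z_β) / d)²

z_α = 1.960 (for α = 0.025, one-sided)
z_β = 0.706 (for power = 0.76)
d = 0.66

n = 2 · ((1.960 + 0.706) / 0.66)²
n = 2 · (4.039)²
n ≈ 32.63
Round up to the next whole number: n = 33 per group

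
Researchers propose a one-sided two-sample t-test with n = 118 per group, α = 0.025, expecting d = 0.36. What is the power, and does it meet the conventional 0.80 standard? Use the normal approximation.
Power ≈ 0.79; the study is underpowered (power < 0.80)

Power calculation (two-sample t-test, normal approximation):
z_β = d · √(n/2) - z_α
z_β = 0.36 · √(118/2) - 1.960
z_β = 0.36 · 7.681 - 1.960
z_β = 0.805

Power = Φ(z_β) = Φ(0.805) ≈ 0.790

Effect size d = 0.36 is small by Cohen's convention (0.2/0.5/0.8).

Threshold: power ≥ 0.80 is conventionally adequate.
Power ≈ 0.79 → the study is underpowered (power < 0.80).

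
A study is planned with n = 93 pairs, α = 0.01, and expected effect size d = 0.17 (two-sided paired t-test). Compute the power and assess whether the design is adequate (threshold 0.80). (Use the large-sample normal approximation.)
Power ≈ 0.17; the study is underpowered (power < 0.80)

Power calculation (paired t-test, normal approximation):
z_β = d · √n - z_{α/2}
z_β = 0.17 · √93 - 2.576
z_β = 0.17 · 9.644 - 2.576
z_β = -0.936

Power = Φ(z_β) = Φ(-0.936) ≈ 0.175

Effect size d = 0.17 is very small by Cohen's convention (0.2/0.5/0.8).

Threshold: power ≥ 0.80 is conventionally adequate.
Power ≈ 0.17 → the study is underpowered (power < 0.80).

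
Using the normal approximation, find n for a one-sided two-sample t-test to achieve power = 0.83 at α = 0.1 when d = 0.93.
n = 12 per group

Sample size formula (two-sample t-test, normal approximation):
n = 2 · ((z_α + z_β) / d)²

z_α = 1.282 (for α = 0.1, one-sided)
z_β = 0.954 (for power = 0.83)
d = 0.93

n = 2 · ((1.282 + 0.954) / 0.93)²
n = 2 · (2.404)²
n ≈ 11.56
Round up to the next whole number: n = 12 per group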